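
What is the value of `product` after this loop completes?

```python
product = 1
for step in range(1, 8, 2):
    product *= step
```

Product of 1, 3, 5, ... up to 7
`product` takes the values: 1 → 3 → 15 → 105

Answer: 105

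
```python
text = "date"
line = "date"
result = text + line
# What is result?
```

Trace:
`text = "date"` → text = 'date'
`line = "date"` → line = 'date'
`result = text + line` → result = 'datedate'
So result = 'datedate'

Answer: 'datedate'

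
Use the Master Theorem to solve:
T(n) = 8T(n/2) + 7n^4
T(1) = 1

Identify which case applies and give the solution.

a=8, b=2, f(n)=7n^4. log_2(8) = 3. Since c=4 > 3 and the regularity condition holds (8(n/2)^4 = (8/2^4)n^4 with 8/2^4 < 1), Case 3 applies: T(n) = Θ(f(n)) = O(n^4).

Answer: O(n^4) - Case 3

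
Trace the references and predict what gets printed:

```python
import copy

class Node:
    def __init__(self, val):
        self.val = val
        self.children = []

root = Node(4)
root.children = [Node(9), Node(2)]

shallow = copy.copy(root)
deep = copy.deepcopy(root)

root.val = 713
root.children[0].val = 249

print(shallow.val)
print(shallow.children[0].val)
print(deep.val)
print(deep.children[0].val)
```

Key concept: deep copy with custom objects.
Step by step:
`root = Node(4)` → root = Node(val=4, children=[])
`root.children = [Node(9), Node(2)]` → root = Node(val=4, children=[Node(val=9, children=[]), Node(val=2, children=[])])
`shallow = copy.copy(root)` → shallow = Node(val=4, children=[Node(val=9, children=[]), Node(val=2, children=[])])
`deep = copy.deepcopy(root)` → deep = Node(val=4, children=[Node(val=9, children=[]), Node(val=2, children=[])])
`root.val = 713` → root = Node(val=713, children=[Node(val=9, children=[]), Node(val=2, children=[])])
`root.children[0].val = 249` → root = Node(val=713, children=[Node(val=249, children=[]), Node(val=2, children=[])]); shallow = Node(val=4, children=[Node(val=249, children=[]), Node(val=2, children=[])])
`print(shallow.val)` → prints 4
`print(shallow.children[0].val)` → prints 249
`print(deep.val)` → prints 4
`print(deep.children[0].val)` → prints 9

Answer:
4
249
4
9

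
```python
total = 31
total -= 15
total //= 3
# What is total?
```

Trace:
`total = 31` → total = 31
`total -= 15` → total = 16
`total //= 3` → total = 5
So total = 5

Answer: 5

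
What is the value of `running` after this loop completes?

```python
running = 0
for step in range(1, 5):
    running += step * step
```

Sum of squares 1² to 4² = 30
`running` takes the values: 0 → 1 → 5 → 14 → 30

Answer: 30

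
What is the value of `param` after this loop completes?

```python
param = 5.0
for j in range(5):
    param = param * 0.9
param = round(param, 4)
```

Exponential decay: 5.0 * 0.9^5
`param` takes the values: 5.0 → 4.5 → 4.05 → 3.645 → 3.2805 → 2.95245 → 2.9525

Answer: 2.9525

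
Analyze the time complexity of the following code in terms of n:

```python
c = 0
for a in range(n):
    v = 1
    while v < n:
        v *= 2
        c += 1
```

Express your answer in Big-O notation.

Each loop level contributes: n × log n. Multiplying the contributions gives O(n log n).

Answer: O(n log n)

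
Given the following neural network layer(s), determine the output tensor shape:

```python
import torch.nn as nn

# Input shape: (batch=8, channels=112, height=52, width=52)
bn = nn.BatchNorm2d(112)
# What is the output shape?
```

Input: (8, 112, 52, 52) -> Output: (8, 112, 52, 52)

Answer: (8, 112, 52, 52)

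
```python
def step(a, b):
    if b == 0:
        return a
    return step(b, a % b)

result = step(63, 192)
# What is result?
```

step(63, 192) -> step(192, 63) -> step(63, 3) -> step(3, 0) -> 3

Answer: 3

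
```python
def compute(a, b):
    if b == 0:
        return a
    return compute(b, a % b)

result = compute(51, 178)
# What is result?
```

compute(51, 178) -> compute(178, 51) -> compute(51, 25) -> compute(25, 1) -> compute(1, 0) -> 1

Answer: 1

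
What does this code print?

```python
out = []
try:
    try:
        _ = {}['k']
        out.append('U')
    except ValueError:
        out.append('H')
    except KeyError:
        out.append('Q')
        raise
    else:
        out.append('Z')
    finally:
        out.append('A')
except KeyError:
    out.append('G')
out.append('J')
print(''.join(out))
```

Execution trace: 'Q' (inner except KeyError) → 'A' (inner finally) → 'G' (outer except KeyError) → 'J' (after the try/except). Output: QAGJ

Answer: QAGJ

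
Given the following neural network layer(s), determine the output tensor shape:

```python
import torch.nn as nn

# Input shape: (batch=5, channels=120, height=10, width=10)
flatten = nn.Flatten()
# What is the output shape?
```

Input: (5, 120, 10, 10) -> Output: (5, 12000)

Answer: (5, 12000)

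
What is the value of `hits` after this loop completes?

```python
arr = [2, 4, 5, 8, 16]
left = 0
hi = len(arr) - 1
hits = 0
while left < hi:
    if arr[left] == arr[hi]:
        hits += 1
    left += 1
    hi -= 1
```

Count matching pairs from ends
`hits` takes the values: 0

Answer: 0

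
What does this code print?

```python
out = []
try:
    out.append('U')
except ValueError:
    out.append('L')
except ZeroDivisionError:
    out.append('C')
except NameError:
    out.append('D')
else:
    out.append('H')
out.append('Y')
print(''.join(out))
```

Execution trace: 'U' (try body, no exception) → 'H' (else) → 'Y' (after the try/except). Output: UHY

Answer: UHY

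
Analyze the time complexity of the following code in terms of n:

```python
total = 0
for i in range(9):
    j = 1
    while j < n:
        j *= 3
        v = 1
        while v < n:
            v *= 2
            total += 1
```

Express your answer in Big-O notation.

Each loop level contributes: 1 × log n × log n. Multiplying the contributions gives O(log² n).

Answer: O(log² n)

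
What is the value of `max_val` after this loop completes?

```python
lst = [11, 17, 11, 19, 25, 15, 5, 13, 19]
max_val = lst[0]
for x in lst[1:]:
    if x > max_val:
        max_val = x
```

Maximum of [11, 17, 11, 19, 25, 15, 5, 13, 19]
`max_val` takes the values: 11 → 17 → 19 → 25

Answer: 25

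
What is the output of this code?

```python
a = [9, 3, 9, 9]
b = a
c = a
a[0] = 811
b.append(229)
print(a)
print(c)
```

Key concept: multiple aliases.
Step by step:
`a = [9, 3, 9, 9]` → a = [9, 3, 9, 9]
`b = a` → b = [9, 3, 9, 9] (same object as a)
`c = a` → c = [9, 3, 9, 9] (same object as a, b)
`a[0] = 811` → a = [811, 3, 9, 9] (same object as b, c); b = [811, 3, 9, 9] (same object as a, c); c = [811, 3, 9, 9] (same object as a, b)
`b.append(229)` → a = [811, 3, 9, 9, 229] (same object as b, c); b = [811, 3, 9, 9, 229] (same object as a, c); c = [811, 3, 9, 9, 229] (same object as a, b)
`print(a)` → prints [811, 3, 9, 9, 229]
`print(c)` → prints [811, 3, 9, 9, 229]

Answer:
[811, 3, 9, 9, 229]
[811, 3, 9, 9, 229]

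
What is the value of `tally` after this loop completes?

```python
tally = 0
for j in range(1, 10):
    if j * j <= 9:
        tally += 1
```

Count numbers where j² ≤ 9
`tally` takes the values: 0 → 1 → 2 → 3

Answer: 3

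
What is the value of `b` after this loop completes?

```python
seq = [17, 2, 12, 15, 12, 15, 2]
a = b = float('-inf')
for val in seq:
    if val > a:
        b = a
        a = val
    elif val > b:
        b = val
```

Second largest (with repeats) in [17, 2, 12, 15, 12, 15, 2]
`b` takes the values: -inf → 2 → 12 → 15

Answer: 15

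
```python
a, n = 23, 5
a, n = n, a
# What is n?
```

Trace:
`a, n = 23, 5` → a = 23; n = 5
`a, n = n, a` → a = 5; n = 23
So n = 23

Answer: 23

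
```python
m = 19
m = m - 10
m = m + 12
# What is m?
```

Trace:
`m = 19` → m = 19
`m = m - 10` → m = 9
`m = m + 12` → m = 21
So m = 21

Answer: 21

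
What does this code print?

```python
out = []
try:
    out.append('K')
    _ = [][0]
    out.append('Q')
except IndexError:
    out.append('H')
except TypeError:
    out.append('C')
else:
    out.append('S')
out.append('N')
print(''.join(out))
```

Execution trace: 'K' (try body) → 'H' (except IndexError) → 'N' (after the try/except). Output: KHN

Answer: KHN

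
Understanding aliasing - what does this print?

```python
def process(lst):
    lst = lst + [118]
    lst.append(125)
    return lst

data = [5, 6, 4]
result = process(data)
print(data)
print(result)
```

Key concept: rebinding parameter vs mutation.
Step by step:
`data = [5, 6, 4]` → data = [5, 6, 4]
`result = process(data)` → result = [5, 6, 4, 118, 125]
`print(data)` → prints [5, 6, 4]
`print(result)` → prints [5, 6, 4, 118, 125]

Answer:
[5, 6, 4]
[5, 6, 4, 118, 125]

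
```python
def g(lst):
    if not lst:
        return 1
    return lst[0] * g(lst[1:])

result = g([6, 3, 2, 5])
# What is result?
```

Product over [6, 3, 2, 5] = 6 * 3 * 2 * 5 = 180

Answer: 180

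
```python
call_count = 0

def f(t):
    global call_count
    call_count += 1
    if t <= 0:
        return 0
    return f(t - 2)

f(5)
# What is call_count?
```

Linear recursion stepping by 2: 4 calls from t=5 down to ≤0.

Answer: 4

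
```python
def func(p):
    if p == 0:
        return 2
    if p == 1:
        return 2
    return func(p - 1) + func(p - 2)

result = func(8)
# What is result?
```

Build up from base cases: func(0)=2, func(1)=2, func(2)=4, func(3)=6, func(4)=10, func(5)=16, func(6)=26, ..., func(8)=68

Answer: 68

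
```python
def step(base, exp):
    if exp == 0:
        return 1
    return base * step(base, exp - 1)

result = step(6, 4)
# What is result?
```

step(6, 4) = 6 * 6 * 6 * 6 = 1296

Answer: 1296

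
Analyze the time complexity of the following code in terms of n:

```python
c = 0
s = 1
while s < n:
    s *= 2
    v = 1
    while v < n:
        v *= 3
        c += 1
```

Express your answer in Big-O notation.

Each loop level contributes: log n × log n. Multiplying the contributions gives O(log² n).

Answer: O(log² n)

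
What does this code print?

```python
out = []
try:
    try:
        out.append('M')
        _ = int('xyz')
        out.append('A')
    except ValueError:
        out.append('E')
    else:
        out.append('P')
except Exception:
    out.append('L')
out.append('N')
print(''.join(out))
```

Execution trace: 'M' (inner try body) → 'E' (inner except ValueError) → 'N' (after the try/except). Output: MEN

Answer: MEN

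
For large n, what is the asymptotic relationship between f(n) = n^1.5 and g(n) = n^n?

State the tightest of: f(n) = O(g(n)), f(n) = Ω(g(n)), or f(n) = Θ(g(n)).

n^1.5 vs n^n: f(n) = O(g(n)) but not Ω(g(n)) — n^n grows strictly faster than n^1.5.

Answer: f(n) = O(g(n)) but not Ω(g(n)) — n^n grows strictly faster than n^1.5.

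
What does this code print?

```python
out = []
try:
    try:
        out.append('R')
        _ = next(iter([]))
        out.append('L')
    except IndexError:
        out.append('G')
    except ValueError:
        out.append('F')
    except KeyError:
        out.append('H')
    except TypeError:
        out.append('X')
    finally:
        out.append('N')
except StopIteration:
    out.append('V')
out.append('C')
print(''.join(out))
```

Execution trace: 'R' (try body) → 'N' (finally) → 'V' (outer except StopIteration) → 'C' (after the try/except). Output: RNVC

Answer: RNVC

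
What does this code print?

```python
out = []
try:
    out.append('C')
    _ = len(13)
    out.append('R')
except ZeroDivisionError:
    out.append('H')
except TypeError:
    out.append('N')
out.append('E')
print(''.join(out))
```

Execution trace: 'C' (try body) → 'N' (except TypeError) → 'E' (after the try/except). Output: CNE

Answer: CNE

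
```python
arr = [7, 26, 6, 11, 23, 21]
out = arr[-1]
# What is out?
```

Trace:
`arr = [7, 26, 6, 11, 23, 21]` → arr = [7, 26, 6, 11, 23, 21]
`out = arr[-1]` → out = 21
So out = 21

Answer: 21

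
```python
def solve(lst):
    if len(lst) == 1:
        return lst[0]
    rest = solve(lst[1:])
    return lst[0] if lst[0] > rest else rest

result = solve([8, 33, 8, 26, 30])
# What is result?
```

Recursive max over [8, 33, 8, 26, 30] = 33

Answer: 33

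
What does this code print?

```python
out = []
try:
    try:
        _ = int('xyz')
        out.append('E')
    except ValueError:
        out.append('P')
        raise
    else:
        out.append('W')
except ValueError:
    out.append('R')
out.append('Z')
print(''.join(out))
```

Execution trace: 'P' (inner except ValueError) → 'R' (outer except ValueError) → 'Z' (after the try/except). Output: PRZ

Answer: PRZ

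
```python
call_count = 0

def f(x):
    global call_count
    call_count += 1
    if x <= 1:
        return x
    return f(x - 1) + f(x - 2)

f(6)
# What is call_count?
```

Calls(x) = 1 + Calls(x-1) + Calls(x-2); Calls(0)=Calls(1)=1. For x=6 this gives 25.

Answer: 25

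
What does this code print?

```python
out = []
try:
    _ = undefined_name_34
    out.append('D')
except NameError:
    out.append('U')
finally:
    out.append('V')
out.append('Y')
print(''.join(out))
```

Execution trace: 'U' (except NameError) → 'V' (finally) → 'Y' (after the try/except). Output: UVY

Answer: UVY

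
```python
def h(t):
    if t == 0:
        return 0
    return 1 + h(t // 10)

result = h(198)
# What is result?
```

Count of digits of 198: 3

Answer: 3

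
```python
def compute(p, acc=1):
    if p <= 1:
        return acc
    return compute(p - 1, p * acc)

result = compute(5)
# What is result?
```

Accumulator trace (n, acc): (5, 1) -> (4, 5) -> (3, 20) -> (2, 60) -> (1, 120) -> return 120

Answer: 120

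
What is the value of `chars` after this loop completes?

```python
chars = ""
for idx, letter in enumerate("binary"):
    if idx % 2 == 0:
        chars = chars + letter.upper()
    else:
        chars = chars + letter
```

Uppercase even positions in 'binary'
`chars` takes the values: "" → "B" → "Bi" → "BiN" → "BiNa" → "BiNaR" → "BiNaRy"

Answer: "BiNaRy"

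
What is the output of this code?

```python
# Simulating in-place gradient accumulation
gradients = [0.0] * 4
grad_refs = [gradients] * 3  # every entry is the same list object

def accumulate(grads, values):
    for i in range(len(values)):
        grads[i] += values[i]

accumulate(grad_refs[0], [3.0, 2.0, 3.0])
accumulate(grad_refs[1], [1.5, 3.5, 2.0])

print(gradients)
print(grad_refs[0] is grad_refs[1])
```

Key concept: gradient accumulation aliasing.
Step by step:
`gradients = [0.0] * 4` → gradients = [0.0, 0.0, 0.0, 0.0]
`grad_refs = [gradients] * 3` → grad_refs = [[0.0, 0.0, 0.0, 0.0], [0.0, 0.0, 0.0, 0.0], [0.0, 0.0, 0.0, 0.0]]
`accumulate(grad_refs[0], [3.0, 2.0, 3.0])` → gradients = [3.0, 2.0, 3.0, 0.0]; grad_refs = [[3.0, 2.0, 3.0, 0.0], [3.0, 2.0, 3.0, 0.0], [3.0, 2.0, 3.0, 0.0]]
`accumulate(grad_refs[1], [1.5, 3.5, 2.0])` → gradients = [4.5, 5.5, 5.0, 0.0]; grad_refs = [[4.5, 5.5, 5.0, 0.0], [4.5, 5.5, 5.0, 0.0], [4.5, 5.5, 5.0, 0.0]]
`print(gradients)` → prints [4.5, 5.5, 5.0, 0.0]
`print(grad_refs[0] is grad_refs[1])` → prints True

Answer:
[4.5, 5.5, 5.0, 0.0]
True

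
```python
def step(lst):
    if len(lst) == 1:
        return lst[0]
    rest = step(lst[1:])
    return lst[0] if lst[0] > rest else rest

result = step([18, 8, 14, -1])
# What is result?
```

Recursive max over [18, 8, 14, -1] = 18

Answer: 18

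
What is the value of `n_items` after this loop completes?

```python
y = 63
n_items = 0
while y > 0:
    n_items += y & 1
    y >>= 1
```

Count set bits in 63 (binary: 0b111111)
`n_items` takes the values: 0 → 1 → 2 → 3 → 4 → 5 → 6

Answer: 6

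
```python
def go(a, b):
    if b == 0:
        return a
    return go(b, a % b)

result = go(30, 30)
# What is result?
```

go(30, 30) -> go(30, 0) -> 30

Answer: 30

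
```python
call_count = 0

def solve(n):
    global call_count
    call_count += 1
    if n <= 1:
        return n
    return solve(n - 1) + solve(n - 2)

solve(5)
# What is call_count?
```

Calls(n) = 1 + Calls(n-1) + Calls(n-2); Calls(0)=Calls(1)=1. For n=5 this gives 15.

Answer: 15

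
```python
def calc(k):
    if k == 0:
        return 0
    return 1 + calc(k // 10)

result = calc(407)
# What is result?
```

Count of digits of 407: 3

Answer: 3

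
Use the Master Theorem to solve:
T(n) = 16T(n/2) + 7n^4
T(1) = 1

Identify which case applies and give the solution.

a=16, b=2, f(n)=7n^4. log_2(16) = 4. Since c=4 = 4, Case 2 applies: T(n) = Θ(n^log_b(a) · log n) = O(n^4 log n).

Answer: O(n^4 log n) - Case 2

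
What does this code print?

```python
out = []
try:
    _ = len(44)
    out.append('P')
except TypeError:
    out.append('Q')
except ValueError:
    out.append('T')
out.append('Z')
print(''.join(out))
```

Execution trace: 'Q' (except TypeError) → 'Z' (after the try/except). Output: QZ

Answer: QZ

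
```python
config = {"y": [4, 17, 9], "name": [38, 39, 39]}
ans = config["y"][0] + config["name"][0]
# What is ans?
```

Trace:
`config = {"y": [4, 17, 9], "name": [38, 39, 39]}` → config = {'y': [4, 17, 9], 'name': [38, 39, 39]}
`ans = config["y"][0] + config["name"][0]` → ans = 42
So ans = 42

Answer: 42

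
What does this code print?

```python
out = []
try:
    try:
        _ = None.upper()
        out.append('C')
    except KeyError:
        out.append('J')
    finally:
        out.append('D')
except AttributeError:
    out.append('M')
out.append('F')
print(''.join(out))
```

Execution trace: 'D' (finally) → 'M' (outer except AttributeError) → 'F' (after the try/except). Output: DMF

Answer: DMF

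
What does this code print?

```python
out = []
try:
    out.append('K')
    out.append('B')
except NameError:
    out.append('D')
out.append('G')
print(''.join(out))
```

Execution trace: 'K' (try body) → 'B' (try body, no exception) → 'G' (after the try/except). Output: KBG

Answer: KBG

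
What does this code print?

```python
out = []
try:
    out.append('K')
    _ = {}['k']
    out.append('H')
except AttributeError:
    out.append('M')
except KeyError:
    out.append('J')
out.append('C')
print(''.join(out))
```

Execution trace: 'K' (try body) → 'J' (except KeyError) → 'C' (after the try/except). Output: KJC

Answer: KJC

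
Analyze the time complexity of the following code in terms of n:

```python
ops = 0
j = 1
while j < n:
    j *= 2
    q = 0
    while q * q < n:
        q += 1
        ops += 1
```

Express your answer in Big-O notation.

Each loop level contributes: log n × √n. Multiplying the contributions gives O(√n log n).

Answer: O(√n log n)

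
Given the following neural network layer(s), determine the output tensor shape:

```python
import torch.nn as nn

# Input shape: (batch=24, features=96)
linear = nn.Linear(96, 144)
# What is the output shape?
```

Input: (24, 96) -> Output: (24, 144)

Answer: (24, 144)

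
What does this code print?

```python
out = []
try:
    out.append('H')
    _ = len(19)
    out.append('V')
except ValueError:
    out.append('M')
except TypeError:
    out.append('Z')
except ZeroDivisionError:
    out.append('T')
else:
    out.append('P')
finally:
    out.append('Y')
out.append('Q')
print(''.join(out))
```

Execution trace: 'H' (try body) → 'Z' (except TypeError) → 'Y' (finally) → 'Q' (after the try/except). Output: HZYQ

Answer: HZYQ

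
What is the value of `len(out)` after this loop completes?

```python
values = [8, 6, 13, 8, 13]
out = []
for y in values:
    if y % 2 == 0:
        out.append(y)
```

Count even numbers in [8, 6, 13, 8, 13]
`out` takes the values: [] → [8] → [8, 6] → [8, 6, 8]
So `len(out)` = 3

Answer: 3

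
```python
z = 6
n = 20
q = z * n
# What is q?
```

Trace:
`z = 6` → z = 6
`n = 20` → n = 20
`q = z * n` → q = 120
So q = 120

Answer: 120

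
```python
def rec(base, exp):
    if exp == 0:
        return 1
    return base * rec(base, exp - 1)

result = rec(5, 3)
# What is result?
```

rec(5, 3) = 5 * 5 * 5 = 125

Answer: 125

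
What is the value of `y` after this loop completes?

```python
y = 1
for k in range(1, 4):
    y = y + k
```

Start at 1, add 1 through 3
`y` takes the values: 1 → 2 → 4 → 7

Answer: 7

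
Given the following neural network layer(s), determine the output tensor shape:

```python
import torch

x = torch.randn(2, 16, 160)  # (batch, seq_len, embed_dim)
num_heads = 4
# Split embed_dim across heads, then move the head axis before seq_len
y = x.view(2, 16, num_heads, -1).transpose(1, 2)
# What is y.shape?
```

Input: (2, 16, 160) -> head_dim = 160 // 4 = 40; after view: (2, 16, 4, 40) -> after transpose(1, 2): (2, 4, 16, 40) -> Output: (2, 4, 16, 40)

Answer: (2, 4, 16, 40)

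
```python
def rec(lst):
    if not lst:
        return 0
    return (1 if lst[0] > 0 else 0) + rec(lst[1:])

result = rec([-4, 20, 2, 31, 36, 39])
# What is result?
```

Count of positive elements in [-4, 20, 2, 31, 36, 39] = 5

Answer: 5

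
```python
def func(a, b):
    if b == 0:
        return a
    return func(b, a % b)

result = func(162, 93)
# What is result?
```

func(162, 93) -> func(93, 69) -> func(69, 24) -> func(24, 21) -> func(21, 3) -> func(3, 0) -> 3

Answer: 3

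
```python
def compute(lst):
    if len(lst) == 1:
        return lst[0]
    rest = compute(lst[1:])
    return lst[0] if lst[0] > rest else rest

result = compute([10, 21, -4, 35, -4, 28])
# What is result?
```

Recursive max over [10, 21, -4, 35, -4, 28] = 35

Answer: 35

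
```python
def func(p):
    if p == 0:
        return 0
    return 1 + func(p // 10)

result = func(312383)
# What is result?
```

Count of digits of 312383: 6

Answer: 6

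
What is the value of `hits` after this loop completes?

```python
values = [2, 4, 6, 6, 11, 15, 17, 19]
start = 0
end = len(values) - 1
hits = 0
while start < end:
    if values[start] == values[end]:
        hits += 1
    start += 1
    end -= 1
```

Count matching pairs from ends
`hits` takes the values: 0

Answer: 0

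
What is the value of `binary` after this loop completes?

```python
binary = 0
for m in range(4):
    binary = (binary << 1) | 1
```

Build 4 consecutive 1-bits: 0b1111
`binary` takes the values: 0 → 1 → 3 → 7 → 15

Answer: 15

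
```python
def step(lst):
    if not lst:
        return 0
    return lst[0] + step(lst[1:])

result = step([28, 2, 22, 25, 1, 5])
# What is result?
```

28 + 2 + 22 + 25 + 1 + 5 + 0 = 83

Answer: 83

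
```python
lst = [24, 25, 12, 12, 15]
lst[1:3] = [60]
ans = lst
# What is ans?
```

Trace:
`lst = [24, 25, 12, 12, 15]` → lst = [24, 25, 12, 12, 15]
`lst[1:3] = [60]` → lst = [24, 60, 12, 15]
`ans = lst` → ans = [24, 60, 12, 15]
So ans = [24, 60, 12, 15]

Answer: [24, 60, 12, 15]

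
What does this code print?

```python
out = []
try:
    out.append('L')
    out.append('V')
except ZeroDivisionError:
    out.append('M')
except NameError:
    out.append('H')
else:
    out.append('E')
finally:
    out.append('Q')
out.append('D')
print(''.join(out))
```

Execution trace: 'L' (try body) → 'V' (try body, no exception) → 'E' (else) → 'Q' (finally) → 'D' (after the try/except). Output: LVEQD

Answer: LVEQD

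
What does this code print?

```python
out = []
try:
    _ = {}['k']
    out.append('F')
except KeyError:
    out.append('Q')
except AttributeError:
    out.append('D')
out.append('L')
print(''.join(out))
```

Execution trace: 'Q' (except KeyError) → 'L' (after the try/except). Output: QL

Answer: QL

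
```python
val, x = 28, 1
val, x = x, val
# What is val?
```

Trace:
`val, x = 28, 1` → val = 28; x = 1
`val, x = x, val` → val = 1; x = 28
So val = 1

Answer: 1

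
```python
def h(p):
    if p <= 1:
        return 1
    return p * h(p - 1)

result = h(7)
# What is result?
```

h(7) = 7 * 6 * 5 * 4 * 3 * 2 * 1 = 5040

Answer: 5040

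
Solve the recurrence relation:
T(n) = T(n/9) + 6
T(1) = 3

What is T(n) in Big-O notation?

Each step divides n by 9 and adds 6. After log_9(n) steps we reach T(1)=3. So T(n) = 6·log_9(n) + 3 = O(log n).

Answer: O(log n)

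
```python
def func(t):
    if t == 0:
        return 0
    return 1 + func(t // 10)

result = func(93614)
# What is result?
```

Count of digits of 93614: 5

Answer: 5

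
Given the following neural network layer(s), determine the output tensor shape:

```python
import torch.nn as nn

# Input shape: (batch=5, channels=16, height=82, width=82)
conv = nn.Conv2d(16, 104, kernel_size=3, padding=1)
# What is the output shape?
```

Input: (5, 16, 82, 82) -> Output: (5, 104, 82, 82)

Answer: (5, 104, 82, 82)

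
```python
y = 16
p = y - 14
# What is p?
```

Trace:
`y = 16` → y = 16
`p = y - 14` → p = 2
So p = 2

Answer: 2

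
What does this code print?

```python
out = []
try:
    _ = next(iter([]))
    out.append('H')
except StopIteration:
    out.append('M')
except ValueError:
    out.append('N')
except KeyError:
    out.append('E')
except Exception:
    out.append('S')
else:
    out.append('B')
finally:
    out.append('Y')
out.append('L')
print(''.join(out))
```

Execution trace: 'M' (except StopIteration) → 'Y' (finally) → 'L' (after the try/except). Output: MYL

Answer: MYL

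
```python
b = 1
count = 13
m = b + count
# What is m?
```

Trace:
`b = 1` → b = 1
`count = 13` → count = 13
`m = b + count` → m = 14
So m = 14

Answer: 14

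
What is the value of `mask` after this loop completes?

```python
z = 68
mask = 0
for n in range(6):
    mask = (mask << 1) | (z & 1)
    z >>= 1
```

Reverse lowest 6 bits of 68
`mask` takes the values: 0 → 1 → 2 → 4 → 8

Answer: 8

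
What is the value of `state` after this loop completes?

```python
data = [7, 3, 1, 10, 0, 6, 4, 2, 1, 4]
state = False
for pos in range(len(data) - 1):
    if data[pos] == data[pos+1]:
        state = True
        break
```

Check consecutive duplicates in [7, 3, 1, 10, 0, 6, 4, 2, 1, 4]
`state` takes the values: False

Answer: False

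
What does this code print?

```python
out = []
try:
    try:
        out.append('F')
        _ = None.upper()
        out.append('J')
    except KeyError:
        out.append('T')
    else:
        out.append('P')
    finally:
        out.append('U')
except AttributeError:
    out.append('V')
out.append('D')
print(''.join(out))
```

Execution trace: 'F' (try body) → 'U' (finally) → 'V' (outer except AttributeError) → 'D' (after the try/except). Output: FUVD

Answer: FUVD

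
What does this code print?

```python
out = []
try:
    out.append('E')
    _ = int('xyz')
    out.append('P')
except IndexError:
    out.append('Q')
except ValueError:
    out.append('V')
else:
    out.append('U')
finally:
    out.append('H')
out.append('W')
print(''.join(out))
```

Execution trace: 'E' (try body) → 'V' (except ValueError) → 'H' (finally) → 'W' (after the try/except). Output: EVHW

Answer: EVHW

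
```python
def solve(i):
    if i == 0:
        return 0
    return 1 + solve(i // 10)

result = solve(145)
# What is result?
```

Count of digits of 145: 3

Answer: 3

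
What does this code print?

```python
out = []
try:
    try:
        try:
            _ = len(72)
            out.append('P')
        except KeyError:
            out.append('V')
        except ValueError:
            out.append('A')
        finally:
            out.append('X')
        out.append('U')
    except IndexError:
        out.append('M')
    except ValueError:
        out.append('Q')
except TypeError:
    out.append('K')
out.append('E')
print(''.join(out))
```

Execution trace: 'X' (inner finally) → 'K' (outer except TypeError) → 'E' (after the try/except). Output: XKE

Answer: XKE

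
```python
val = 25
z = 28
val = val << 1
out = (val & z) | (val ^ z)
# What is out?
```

Trace:
`val = 25` → val = 25
`z = 28` → z = 28
`val = val << 1` → val = 50
`out = (val & z) | (val ^ z)` → out = 62
So out = 62

Answer: 62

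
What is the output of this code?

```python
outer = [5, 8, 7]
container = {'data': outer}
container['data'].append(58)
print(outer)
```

Key concept: dict holds reference to list.
Step by step:
`outer = [5, 8, 7]` → outer = [5, 8, 7]
`container = {'data': outer}` → container = {'data': [5, 8, 7]}
`container['data'].append(58)` → outer = [5, 8, 7, 58]; container = {'data': [5, 8, 7, 58]}
`print(outer)` → prints [5, 8, 7, 58]

Answer: [5, 8, 7, 58]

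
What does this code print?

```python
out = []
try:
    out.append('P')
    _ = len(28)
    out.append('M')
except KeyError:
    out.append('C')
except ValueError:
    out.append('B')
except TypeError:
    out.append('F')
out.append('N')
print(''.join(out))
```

Execution trace: 'P' (try body) → 'F' (except TypeError) → 'N' (after the try/except). Output: PFN

Answer: PFN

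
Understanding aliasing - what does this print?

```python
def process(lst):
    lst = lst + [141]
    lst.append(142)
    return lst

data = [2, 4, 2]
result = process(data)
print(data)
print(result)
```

Key concept: rebinding parameter vs mutation.
Step by step:
`data = [2, 4, 2]` → data = [2, 4, 2]
`result = process(data)` → result = [2, 4, 2, 141, 142]
`print(data)` → prints [2, 4, 2]
`print(result)` → prints [2, 4, 2, 141, 142]

Answer:
[2, 4, 2]
[2, 4, 2, 141, 142]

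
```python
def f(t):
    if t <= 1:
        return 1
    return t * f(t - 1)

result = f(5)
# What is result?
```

f(5) = 5 * 4 * 3 * 2 * 1 = 120

Answer: 120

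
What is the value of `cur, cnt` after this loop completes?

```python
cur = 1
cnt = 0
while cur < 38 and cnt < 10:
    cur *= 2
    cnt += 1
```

Double until >= 38 or 10 iterations
`cur, cnt` takes the values: (1, 0) → (2, 0) → (2, 1) → (4, 1) → (4, 2) → (8, 2) → (8, 3) → (16, 3) → (16, 4) → (32, 4) → (32, 5) → (64, 5) → (64, 6)

Answer: 64, 6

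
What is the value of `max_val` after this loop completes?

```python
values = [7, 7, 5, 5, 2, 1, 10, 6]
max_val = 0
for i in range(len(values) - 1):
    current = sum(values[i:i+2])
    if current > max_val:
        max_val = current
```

Max sum of 2-element window in [7, 7, 5, 5, 2, 1, 10, 6]
`max_val` takes the values: 0 → 14 → 16

Answer: 16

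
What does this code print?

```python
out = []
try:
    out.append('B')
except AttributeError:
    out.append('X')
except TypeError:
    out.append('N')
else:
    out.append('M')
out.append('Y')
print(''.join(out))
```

Execution trace: 'B' (try body, no exception) → 'M' (else) → 'Y' (after the try/except). Output: BMY

Answer: BMY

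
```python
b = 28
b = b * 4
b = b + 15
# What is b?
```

Trace:
`b = 28` → b = 28
`b = b * 4` → b = 112
`b = b + 15` → b = 127
So b = 127

Answer: 127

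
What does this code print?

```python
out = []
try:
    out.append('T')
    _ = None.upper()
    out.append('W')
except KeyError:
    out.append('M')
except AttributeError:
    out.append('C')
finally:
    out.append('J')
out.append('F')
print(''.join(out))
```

Execution trace: 'T' (try body) → 'C' (except AttributeError) → 'J' (finally) → 'F' (after the try/except). Output: TCJF

Answer: TCJF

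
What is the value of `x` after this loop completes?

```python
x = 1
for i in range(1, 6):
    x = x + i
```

Start at 1, add 1 through 5
`x` takes the values: 1 → 2 → 4 → 7 → 11 → 16

Answer: 16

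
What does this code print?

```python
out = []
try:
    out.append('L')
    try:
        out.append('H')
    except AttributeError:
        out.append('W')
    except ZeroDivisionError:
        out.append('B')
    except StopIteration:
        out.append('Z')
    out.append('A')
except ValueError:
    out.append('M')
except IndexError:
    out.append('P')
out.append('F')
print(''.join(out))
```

Execution trace: 'L' (try body) → 'H' (inner try body, no exception) → 'A' (try body, no exception) → 'F' (after the try/except). Output: LHAF

Answer: LHAF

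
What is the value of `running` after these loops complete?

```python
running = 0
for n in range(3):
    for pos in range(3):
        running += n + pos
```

Sum of all n+pos for n,pos in 3x3
`running` takes the values: 0 → 1 → 3 → 4 → 6 → 9 → 11 → 14 → 18

Answer: 18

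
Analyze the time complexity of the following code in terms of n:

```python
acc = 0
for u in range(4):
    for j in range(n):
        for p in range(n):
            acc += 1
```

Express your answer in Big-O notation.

Each loop level contributes: 1 × n × n. Multiplying the contributions gives O(n^2).

Answer: O(n^2)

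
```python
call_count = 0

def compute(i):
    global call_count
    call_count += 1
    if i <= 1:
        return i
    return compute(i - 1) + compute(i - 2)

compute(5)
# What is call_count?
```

Calls(i) = 1 + Calls(i-1) + Calls(i-2); Calls(0)=Calls(1)=1. For i=5 this gives 15.

Answer: 15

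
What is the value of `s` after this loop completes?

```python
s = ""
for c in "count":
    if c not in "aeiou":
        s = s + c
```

Remove vowels from 'count'
`s` takes the values: "" → "c" → "cn" → "cnt"

Answer: "cnt"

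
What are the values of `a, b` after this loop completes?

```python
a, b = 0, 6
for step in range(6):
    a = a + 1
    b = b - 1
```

a goes 0→6, b goes 6→0
`a, b` takes the values: (0, 6) → (1, 6) → (1, 5) → (2, 5) → (2, 4) → (3, 4) → (3, 3) → (4, 3) → (4, 2) → (5, 2) → (5, 1) → (6, 1) → (6, 0)

Answer: 6, 0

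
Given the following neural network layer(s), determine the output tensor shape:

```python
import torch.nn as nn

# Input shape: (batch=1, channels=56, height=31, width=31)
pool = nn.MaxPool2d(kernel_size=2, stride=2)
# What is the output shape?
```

Input: (1, 56, 31, 31) -> Output: (1, 56, 15, 15)

Answer: (1, 56, 15, 15)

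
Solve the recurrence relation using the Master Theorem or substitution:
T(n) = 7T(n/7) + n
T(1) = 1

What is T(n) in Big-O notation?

By Master Theorem: a=7, b=7, f(n)=n. Since log_7(7) = 1 and f(n) = Θ(n^1), Case 2 applies. T(n) = O(n log n).

Answer: O(n log n)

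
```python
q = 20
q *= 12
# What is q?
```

Trace:
`q = 20` → q = 20
`q *= 12` → q = 240
So q = 240

Answer: 240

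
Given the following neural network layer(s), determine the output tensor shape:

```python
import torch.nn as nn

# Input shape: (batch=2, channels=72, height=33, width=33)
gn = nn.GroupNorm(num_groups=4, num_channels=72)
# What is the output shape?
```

Input: (2, 72, 33, 33) -> Output: (2, 72, 33, 33)

Answer: (2, 72, 33, 33)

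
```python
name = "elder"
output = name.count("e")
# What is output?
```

Trace:
`name = "elder"` → name = 'elder'
`output = name.count("e")` → output = 2
So output = 2

Answer: 2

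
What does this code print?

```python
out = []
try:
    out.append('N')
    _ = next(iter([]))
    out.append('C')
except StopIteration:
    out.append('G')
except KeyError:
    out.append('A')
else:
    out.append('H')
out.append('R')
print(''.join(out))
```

Execution trace: 'N' (try body) → 'G' (except StopIteration) → 'R' (after the try/except). Output: NGR

Answer: NGR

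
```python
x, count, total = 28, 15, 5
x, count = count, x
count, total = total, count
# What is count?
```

Trace:
`x, count, total = 28, 15, 5` → x = 28; count = 15; total = 5
`x, count = count, x` → x = 15; count = 28
`count, total = total, count` → count = 5; total = 28
So count = 5

Answer: 5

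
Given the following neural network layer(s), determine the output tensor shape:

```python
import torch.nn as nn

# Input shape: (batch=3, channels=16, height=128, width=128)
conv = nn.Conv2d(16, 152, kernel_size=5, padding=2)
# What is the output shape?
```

Input: (3, 16, 128, 128) -> Output: (3, 152, 128, 128)

Answer: (3, 152, 128, 128)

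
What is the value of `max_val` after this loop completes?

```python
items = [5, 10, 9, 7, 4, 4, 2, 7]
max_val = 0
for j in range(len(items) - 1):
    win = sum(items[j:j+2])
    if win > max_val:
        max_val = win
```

Max sum of 2-element window in [5, 10, 9, 7, 4, 4, 2, 7]
`max_val` takes the values: 0 → 15 → 19

Answer: 19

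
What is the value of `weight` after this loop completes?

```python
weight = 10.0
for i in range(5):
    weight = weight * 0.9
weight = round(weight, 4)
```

Exponential decay: 10.0 * 0.9^5
`weight` takes the values: 10.0 → 9.0 → 8.1 → 7.29 → 6.561 → 5.9049

Answer: 5.9049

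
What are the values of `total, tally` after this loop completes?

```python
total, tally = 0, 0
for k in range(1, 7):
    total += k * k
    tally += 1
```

Sum of squares and count
`total, tally` takes the values: (0, 0) → (1, 0) → (1, 1) → (5, 1) → (5, 2) → (14, 2) → (14, 3) → (30, 3) → (30, 4) → (55, 4) → (55, 5) → (91, 5) → (91, 6)

Answer: 91, 6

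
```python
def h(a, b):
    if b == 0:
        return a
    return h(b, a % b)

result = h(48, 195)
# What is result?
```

h(48, 195) -> h(195, 48) -> h(48, 3) -> h(3, 0) -> 3

Answer: 3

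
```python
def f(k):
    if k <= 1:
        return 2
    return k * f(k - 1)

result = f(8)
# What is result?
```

f(8) = 8 * 7 * 6 * 5 * 4 * 3 * 2 * 2 = 80640

Answer: 80640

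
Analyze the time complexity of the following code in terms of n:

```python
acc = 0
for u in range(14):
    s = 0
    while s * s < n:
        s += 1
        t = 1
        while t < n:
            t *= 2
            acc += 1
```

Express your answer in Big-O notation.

Each loop level contributes: 1 × √n × log n. Multiplying the contributions gives O(√n log n).

Answer: O(√n log n)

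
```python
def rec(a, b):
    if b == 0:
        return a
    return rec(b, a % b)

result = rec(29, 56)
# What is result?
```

rec(29, 56) -> rec(56, 29) -> rec(29, 27) -> rec(27, 2) -> rec(2, 1) -> rec(1, 0) -> 1

Answer: 1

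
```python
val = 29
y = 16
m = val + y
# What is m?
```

Trace:
`val = 29` → val = 29
`y = 16` → y = 16
`m = val + y` → m = 45
So m = 45

Answer: 45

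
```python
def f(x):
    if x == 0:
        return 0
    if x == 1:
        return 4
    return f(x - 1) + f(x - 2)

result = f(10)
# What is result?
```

Build up from base cases: f(0)=0, f(1)=4, f(2)=4, f(3)=8, f(4)=12, f(5)=20, f(6)=32, ..., f(10)=220

Answer: 220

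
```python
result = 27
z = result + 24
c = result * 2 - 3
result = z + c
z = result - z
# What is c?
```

Trace:
`result = 27` → result = 27
`z = result + 24` → z = 51
`c = result * 2 - 3` → c = 51
`result = z + c` → result = 102
`z = result - z` → z = 51
So c = 51

Answer: 51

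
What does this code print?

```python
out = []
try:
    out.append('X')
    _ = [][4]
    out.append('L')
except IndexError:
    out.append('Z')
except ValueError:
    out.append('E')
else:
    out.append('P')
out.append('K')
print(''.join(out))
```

Execution trace: 'X' (try body) → 'Z' (except IndexError) → 'K' (after the try/except). Output: XZK

Answer: XZK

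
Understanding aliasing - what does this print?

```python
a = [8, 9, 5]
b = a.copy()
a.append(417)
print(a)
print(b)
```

Key concept: list.copy() creates independent copy.
Step by step:
`a = [8, 9, 5]` → a = [8, 9, 5]
`b = a.copy()` → b = [8, 9, 5]
`a.append(417)` → a = [8, 9, 5, 417]
`print(a)` → prints [8, 9, 5, 417]
`print(b)` → prints [8, 9, 5]

Answer:
[8, 9, 5, 417]
[8, 9, 5]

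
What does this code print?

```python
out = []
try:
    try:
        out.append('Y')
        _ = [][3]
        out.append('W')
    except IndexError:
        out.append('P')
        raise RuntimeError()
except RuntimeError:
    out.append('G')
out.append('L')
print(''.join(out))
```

Execution trace: 'Y' (inner try body) → 'P' (inner except IndexError) → 'G' (outer except RuntimeError) → 'L' (after the try/except). Output: YPGL

Answer: YPGL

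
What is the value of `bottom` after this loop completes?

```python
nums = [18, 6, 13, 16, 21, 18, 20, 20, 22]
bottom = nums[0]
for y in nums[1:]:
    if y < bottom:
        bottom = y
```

Minimum of [18, 6, 13, 16, 21, 18, 20, 20, 22]
`bottom` takes the values: 18 → 6

Answer: 6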